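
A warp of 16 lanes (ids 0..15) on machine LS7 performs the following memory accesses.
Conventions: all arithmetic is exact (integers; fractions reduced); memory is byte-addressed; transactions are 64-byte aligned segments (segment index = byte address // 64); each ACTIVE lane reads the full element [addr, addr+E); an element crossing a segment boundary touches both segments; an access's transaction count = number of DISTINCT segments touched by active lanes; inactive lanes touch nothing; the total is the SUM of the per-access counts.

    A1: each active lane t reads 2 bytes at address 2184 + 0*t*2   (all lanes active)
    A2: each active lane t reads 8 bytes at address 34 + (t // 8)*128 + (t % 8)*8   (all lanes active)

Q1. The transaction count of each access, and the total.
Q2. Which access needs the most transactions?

A1: 1 transaction
A2: 4 transactions

Answer: 1,4; total 5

Answer: A2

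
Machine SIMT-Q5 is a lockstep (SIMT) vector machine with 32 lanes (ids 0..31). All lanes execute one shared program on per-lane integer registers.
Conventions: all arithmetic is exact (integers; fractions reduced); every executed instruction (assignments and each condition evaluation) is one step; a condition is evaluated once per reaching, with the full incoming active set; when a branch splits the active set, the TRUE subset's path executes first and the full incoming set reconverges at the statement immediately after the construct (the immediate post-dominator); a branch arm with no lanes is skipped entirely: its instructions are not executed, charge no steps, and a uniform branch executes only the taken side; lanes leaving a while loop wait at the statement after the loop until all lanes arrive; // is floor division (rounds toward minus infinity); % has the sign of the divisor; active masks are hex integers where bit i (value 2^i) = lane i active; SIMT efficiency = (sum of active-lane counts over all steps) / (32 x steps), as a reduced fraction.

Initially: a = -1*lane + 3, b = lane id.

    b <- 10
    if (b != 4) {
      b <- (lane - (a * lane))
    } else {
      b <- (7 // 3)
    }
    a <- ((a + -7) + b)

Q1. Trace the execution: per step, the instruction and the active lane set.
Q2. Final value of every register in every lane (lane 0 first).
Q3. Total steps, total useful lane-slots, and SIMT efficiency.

step 0: b <- 10                      0xffffffff
step 1: eval (b != 4)                0xffffffff
step 2: b <- (lane - (a * lane))     0xffffffff
step 3: a <- ((a + -7) + b)          0xffffffff

Answer: 4 steps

a: -4,-6,-6,-4,0,6,14,24,36,50,66,84,104,126,150,176,204,234,266,300,336,374,414,456,500,546,594,644,696,750,806,864
b: 0,-1,0,3,8,15,24,35,48,63,80,99,120,143,168,195,224,255,288,323,360,399,440,483,528,575,624,675,728,783,840,899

steps = 4; useful = 128; efficiency = 128/128 = 1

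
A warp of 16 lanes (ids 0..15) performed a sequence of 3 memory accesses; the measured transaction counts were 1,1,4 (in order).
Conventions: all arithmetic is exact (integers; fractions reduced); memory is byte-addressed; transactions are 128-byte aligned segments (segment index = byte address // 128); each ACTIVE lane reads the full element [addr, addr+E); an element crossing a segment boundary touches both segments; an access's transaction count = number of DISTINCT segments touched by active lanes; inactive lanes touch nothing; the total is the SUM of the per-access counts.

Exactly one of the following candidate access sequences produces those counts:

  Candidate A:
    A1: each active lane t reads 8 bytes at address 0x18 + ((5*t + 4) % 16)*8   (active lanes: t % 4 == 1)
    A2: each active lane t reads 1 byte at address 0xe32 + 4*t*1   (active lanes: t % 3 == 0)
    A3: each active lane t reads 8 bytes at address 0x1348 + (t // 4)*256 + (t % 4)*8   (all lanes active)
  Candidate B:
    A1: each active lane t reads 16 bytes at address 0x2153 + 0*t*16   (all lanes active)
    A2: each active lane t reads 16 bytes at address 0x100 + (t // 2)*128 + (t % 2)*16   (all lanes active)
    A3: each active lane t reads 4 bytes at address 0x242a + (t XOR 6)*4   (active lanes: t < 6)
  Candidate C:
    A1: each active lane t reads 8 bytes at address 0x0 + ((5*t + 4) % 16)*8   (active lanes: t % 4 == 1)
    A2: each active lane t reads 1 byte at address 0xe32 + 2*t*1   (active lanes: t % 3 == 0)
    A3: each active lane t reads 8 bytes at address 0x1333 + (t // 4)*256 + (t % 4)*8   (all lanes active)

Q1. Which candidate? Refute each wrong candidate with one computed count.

A: A1 gives 2 transactions, not 1
B: A2 gives 8 transactions, not 1
C: all counts match (1,1,4)

Answer: C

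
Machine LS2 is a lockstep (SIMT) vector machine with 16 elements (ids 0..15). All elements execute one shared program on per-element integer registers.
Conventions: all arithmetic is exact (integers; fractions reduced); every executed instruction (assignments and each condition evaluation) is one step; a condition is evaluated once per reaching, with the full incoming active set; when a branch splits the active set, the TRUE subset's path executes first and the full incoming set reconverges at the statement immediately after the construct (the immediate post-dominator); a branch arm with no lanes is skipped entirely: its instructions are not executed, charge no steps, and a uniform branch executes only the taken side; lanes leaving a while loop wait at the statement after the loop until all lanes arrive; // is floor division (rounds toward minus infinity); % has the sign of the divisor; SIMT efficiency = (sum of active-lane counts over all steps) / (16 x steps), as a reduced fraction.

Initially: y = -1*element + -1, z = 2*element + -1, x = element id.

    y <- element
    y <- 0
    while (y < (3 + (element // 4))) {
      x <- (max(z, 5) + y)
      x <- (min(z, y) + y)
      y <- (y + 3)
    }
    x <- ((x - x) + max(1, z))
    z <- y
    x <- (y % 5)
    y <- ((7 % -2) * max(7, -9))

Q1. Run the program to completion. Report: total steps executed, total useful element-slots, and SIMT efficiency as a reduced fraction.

Answer: 15 steps, 224 useful, 14/15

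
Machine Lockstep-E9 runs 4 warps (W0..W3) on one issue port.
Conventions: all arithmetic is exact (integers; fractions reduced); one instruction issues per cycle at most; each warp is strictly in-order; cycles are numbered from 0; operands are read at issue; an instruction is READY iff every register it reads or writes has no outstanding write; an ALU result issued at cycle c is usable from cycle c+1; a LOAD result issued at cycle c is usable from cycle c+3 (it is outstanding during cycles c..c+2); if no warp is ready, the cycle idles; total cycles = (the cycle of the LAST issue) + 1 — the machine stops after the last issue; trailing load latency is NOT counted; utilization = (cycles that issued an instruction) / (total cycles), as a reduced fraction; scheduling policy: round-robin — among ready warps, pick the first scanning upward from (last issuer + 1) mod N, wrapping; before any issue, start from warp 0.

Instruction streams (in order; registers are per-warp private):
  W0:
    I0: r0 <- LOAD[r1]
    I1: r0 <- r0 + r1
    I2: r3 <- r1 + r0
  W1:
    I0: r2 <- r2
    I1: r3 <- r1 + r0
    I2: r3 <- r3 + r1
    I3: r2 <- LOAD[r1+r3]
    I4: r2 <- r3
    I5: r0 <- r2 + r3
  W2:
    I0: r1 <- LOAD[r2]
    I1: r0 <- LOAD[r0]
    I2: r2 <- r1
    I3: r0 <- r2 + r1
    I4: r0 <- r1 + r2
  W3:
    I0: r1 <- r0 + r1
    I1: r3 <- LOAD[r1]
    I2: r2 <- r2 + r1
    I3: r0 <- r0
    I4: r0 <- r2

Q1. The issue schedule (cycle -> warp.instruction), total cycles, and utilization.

cycle 0: W0.I0
cycle 1: W1.I0
cycle 2: W2.I0
cycle 3: W3.I0
cycle 4: W0.I1
cycle 5: W1.I1
cycle 6: W2.I1
cycle 7: W3.I1
cycle 8: W0.I2
cycle 9: W1.I2
cycle 10: W2.I2
cycle 11: W3.I2
cycle 12: W1.I3
cycle 13: W2.I3
cycle 14: W3.I3
cycle 15: W1.I4
cycle 16: W2.I4
cycle 17: W3.I4
cycle 18: W1.I5

Answer: 19 cycles, utilization 1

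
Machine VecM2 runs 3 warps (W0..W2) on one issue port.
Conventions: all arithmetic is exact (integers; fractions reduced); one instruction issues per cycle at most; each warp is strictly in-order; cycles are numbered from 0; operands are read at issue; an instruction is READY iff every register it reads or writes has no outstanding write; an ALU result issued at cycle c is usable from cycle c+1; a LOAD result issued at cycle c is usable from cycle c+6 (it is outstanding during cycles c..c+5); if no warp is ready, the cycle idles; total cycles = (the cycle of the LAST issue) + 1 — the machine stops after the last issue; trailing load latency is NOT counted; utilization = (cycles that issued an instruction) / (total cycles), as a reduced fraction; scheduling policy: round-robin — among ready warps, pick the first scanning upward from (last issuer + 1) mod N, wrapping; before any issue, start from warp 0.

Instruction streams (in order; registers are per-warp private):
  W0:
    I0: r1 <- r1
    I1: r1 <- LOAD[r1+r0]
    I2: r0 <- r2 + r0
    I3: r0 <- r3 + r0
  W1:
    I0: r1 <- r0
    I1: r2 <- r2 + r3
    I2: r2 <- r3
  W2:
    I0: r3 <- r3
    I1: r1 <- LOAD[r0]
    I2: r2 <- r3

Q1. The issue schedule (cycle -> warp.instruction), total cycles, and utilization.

cycle 0: W0.I0
cycle 1: W1.I0
cycle 2: W2.I0
cycle 3: W0.I1
cycle 4: W1.I1
cycle 5: W2.I1
cycle 6: W0.I2
cycle 7: W1.I2
cycle 8: W2.I2
cycle 9: W0.I3

Answer: 10 cycles, utilization 1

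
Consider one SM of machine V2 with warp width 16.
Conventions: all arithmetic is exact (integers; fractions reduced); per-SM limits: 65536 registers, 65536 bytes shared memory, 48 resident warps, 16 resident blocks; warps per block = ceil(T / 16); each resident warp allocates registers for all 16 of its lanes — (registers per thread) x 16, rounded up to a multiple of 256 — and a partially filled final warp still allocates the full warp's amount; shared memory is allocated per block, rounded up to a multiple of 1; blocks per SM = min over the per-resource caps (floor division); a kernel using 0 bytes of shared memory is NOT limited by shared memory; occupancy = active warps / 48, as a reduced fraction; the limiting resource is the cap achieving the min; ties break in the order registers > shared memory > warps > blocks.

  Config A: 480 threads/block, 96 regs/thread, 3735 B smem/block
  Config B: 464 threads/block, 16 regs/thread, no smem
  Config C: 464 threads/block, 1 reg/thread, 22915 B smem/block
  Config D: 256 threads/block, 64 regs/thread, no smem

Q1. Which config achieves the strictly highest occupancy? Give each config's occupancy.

occupancies: A 5/8, B 29/48, C 29/48, D 1

Answer: D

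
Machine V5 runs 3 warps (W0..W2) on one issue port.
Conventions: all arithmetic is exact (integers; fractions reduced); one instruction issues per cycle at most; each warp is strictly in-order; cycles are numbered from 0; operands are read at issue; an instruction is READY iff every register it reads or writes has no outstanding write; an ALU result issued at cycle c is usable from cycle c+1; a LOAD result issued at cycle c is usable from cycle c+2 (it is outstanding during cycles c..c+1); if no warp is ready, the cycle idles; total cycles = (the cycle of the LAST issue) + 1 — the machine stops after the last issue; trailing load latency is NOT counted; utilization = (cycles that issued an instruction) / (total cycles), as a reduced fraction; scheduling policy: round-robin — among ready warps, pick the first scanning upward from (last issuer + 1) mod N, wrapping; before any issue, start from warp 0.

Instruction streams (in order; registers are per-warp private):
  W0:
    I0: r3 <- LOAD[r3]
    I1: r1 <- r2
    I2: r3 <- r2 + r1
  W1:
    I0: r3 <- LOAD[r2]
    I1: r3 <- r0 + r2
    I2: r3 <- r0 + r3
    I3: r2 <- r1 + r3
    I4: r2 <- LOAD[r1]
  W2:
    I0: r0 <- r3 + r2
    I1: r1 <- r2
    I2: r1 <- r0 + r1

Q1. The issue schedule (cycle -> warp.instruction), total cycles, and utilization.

cycle 0: W0.I0
cycle 1: W1.I0
cycle 2: W2.I0
cycle 3: W0.I1
cycle 4: W1.I1
cycle 5: W2.I1
cycle 6: W0.I2
cycle 7: W1.I2
cycle 8: W2.I2
cycle 9: W1.I3
cycle 10: W1.I4

Answer: 11 cycles, utilization 1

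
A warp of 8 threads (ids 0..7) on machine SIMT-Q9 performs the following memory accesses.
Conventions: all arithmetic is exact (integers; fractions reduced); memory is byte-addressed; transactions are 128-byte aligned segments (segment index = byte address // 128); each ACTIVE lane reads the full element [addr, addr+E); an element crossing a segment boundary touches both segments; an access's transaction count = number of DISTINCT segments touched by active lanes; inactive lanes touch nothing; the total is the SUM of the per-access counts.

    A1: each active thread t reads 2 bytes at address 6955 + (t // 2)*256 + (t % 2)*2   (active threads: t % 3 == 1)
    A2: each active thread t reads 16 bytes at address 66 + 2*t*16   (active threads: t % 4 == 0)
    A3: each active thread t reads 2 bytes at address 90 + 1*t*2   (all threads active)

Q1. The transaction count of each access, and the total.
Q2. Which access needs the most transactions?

A1: 3 transactions
A2: 2 transactions
A3: 1 transaction

Answer: 3,2,1; total 6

Answer: A1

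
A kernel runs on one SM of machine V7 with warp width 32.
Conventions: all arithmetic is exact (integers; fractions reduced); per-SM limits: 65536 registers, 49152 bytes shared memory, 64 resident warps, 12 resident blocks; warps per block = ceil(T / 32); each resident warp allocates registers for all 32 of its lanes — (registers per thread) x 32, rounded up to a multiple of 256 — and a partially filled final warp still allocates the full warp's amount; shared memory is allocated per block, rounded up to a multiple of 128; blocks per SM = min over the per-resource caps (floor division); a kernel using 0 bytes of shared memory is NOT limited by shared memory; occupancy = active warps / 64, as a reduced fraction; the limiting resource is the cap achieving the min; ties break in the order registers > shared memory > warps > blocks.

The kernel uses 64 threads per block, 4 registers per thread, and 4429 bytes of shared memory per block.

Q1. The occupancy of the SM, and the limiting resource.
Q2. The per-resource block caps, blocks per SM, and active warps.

Answer: occupancy 5/16, limited by shared memory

registers: 128 blocks
shared memory: 10 blocks
warps: 32 blocks
blocks: 12 blocks

Answer: 10 blocks, 20 active warps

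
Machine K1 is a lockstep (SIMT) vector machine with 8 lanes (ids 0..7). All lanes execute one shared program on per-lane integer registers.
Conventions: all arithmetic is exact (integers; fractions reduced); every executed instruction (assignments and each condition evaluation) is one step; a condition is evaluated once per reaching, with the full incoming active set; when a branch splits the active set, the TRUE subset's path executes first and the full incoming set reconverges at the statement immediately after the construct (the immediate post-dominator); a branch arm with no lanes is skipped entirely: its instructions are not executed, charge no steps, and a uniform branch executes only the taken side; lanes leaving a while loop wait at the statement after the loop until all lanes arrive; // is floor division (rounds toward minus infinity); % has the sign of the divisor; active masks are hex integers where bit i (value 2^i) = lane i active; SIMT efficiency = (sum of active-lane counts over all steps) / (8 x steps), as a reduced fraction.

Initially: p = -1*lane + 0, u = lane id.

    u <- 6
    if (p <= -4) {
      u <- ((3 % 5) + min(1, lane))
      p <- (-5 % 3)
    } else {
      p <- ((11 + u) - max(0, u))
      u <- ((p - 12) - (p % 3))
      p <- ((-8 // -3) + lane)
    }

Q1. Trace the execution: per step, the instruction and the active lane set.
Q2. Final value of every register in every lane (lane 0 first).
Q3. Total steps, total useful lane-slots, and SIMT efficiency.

step 0: u <- 6                       0xff
step 1: eval (p <= -4)               0xff
step 2: u <- ((3 % 5) + min(1, lane)) 0xf0
step 3: p <- (-5 % 3)                0xf0
step 4: p <- ((11 + u) - max(0, u))  0x0f
step 5: u <- ((p - 12) - (p % 3))    0x0f
step 6: p <- ((-8 // -3) + lane)     0x0f

Answer: 7 steps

p: 2,3,4,5,1,1,1,1
u: -3,-3,-3,-3,4,4,4,4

steps = 7; useful = 36; efficiency = 36/56 = 9/14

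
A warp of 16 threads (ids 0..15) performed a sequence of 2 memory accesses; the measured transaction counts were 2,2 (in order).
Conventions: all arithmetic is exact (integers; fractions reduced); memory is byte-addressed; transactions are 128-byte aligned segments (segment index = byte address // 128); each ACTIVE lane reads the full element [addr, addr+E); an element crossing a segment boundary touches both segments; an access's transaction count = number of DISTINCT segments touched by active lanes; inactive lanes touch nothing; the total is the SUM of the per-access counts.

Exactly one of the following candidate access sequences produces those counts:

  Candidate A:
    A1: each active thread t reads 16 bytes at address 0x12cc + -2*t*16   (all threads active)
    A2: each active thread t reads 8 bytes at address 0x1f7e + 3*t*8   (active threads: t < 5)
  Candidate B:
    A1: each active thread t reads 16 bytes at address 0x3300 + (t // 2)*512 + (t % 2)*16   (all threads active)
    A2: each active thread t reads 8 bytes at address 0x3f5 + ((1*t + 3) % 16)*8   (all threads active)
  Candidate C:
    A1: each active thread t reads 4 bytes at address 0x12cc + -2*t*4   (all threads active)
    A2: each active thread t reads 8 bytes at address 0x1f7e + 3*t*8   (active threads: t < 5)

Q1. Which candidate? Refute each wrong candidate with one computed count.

A: A1 gives 5 transactions, not 2
B: A1 gives 8 transactions, not 2
C: all counts match (2,2)

Answer: C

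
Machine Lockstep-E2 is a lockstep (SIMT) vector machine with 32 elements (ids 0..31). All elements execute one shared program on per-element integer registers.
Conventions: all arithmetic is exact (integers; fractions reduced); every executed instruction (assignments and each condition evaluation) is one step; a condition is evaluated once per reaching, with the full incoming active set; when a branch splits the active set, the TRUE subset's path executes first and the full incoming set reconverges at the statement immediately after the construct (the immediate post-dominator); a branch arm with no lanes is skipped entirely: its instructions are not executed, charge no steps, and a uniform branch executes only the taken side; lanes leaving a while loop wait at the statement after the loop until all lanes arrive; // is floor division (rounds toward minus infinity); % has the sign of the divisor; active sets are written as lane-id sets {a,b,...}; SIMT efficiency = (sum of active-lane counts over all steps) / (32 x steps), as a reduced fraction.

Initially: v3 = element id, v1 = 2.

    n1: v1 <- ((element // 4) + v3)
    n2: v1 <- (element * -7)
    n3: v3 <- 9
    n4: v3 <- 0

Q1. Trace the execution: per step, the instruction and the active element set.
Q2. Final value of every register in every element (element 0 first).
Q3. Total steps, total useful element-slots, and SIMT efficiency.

step 0: v1 <- ((element // 4) + v3)  {0,1,2,3,4,5,6,7,8,9,10,11,12,13,14,15,16,17,18,19,20,21,22,23,24,25,26,27,28,29,30,31}
step 1: v1 <- (element * -7)         {0,1,2,3,4,5,6,7,8,9,10,11,12,13,14,15,16,17,18,19,20,21,22,23,24,25,26,27,28,29,30,31}
step 2: v3 <- 9                      {0,1,2,3,4,5,6,7,8,9,10,11,12,13,14,15,16,17,18,19,20,21,22,23,24,25,26,27,28,29,30,31}
step 3: v3 <- 0                      {0,1,2,3,4,5,6,7,8,9,10,11,12,13,14,15,16,17,18,19,20,21,22,23,24,25,26,27,28,29,30,31}

Answer: 4 steps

v3: 0,0,0,0,0,0,0,0,0,0,0,0,0,0,0,0,0,0,0,0,0,0,0,0,0,0,0,0,0,0,0,0
v1: 0,-7,-14,-21,-28,-35,-42,-49,-56,-63,-70,-77,-84,-91,-98,-105,-112,-119,-126,-133,-140,-147,-154,-161,-168,-175,-182,-189,-196,-203,-210,-217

steps = 4; useful = 128; efficiency = 128/128 = 1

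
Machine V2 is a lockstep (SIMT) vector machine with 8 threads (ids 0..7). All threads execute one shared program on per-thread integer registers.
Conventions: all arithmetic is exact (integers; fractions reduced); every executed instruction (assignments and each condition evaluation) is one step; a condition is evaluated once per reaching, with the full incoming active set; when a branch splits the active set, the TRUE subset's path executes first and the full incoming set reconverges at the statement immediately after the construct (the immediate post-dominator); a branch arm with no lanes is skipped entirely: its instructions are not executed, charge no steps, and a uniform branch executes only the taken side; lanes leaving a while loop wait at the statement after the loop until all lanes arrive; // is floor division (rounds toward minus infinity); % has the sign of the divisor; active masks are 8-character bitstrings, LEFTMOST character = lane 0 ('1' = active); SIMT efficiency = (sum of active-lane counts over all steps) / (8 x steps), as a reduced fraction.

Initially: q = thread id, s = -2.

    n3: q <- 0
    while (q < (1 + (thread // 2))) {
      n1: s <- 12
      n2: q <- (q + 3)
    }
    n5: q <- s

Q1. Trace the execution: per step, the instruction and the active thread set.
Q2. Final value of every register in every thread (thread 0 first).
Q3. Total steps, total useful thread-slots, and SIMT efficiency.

step 0: q <- 0                       11111111
step 1: eval (q < (1 + (thread // 2))) 11111111
step 2: s <- 12                      11111111
step 3: q <- (q + 3)                 11111111
step 4: eval (q < (1 + (thread // 2))) 11111111
step 5: s <- 12                      00000011
step 6: q <- (q + 3)                 00000011
step 7: eval (q < (1 + (thread // 2))) 00000011
step 8: q <- s                       11111111

Answer: 9 steps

q: 12,12,12,12,12,12,12,12
s: 12,12,12,12,12,12,12,12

steps = 9; useful = 54; efficiency = 54/72 = 3/4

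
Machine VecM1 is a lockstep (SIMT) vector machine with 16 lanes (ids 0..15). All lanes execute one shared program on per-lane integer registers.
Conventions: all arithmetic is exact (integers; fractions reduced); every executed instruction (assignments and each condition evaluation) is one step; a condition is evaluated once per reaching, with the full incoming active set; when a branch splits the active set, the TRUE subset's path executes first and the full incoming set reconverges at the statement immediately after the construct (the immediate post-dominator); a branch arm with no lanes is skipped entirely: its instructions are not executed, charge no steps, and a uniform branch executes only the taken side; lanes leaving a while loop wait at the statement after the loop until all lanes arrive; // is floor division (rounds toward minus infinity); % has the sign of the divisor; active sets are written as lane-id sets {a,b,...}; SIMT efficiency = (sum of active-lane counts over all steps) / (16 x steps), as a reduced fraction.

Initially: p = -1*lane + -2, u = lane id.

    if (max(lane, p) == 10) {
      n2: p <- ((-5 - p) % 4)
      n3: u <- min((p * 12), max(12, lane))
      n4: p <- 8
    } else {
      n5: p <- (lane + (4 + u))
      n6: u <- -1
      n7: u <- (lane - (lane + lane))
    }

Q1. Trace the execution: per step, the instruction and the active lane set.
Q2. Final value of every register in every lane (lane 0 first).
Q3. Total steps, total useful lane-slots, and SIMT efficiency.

step 0: eval (max(lane, p) == 10)    {0,1,2,3,4,5,6,7,8,9,10,11,12,13,14,15}
step 1: p <- ((-5 - p) % 4)          {10}
step 2: u <- min((p * 12), max(12, lane)) {10}
step 3: p <- 8                       {10}
step 4: p <- (lane + (4 + u))        {0,1,2,3,4,5,6,7,8,9,11,12,13,14,15}
step 5: u <- -1                      {0,1,2,3,4,5,6,7,8,9,11,12,13,14,15}
step 6: u <- (lane - (lane + lane))  {0,1,2,3,4,5,6,7,8,9,11,12,13,14,15}

Answer: 7 steps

p: 4,6,8,10,12,14,16,18,20,22,8,26,28,30,32,34
u: 0,-1,-2,-3,-4,-5,-6,-7,-8,-9,12,-11,-12,-13,-14,-15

steps = 7; useful = 64; efficiency = 64/112 = 4/7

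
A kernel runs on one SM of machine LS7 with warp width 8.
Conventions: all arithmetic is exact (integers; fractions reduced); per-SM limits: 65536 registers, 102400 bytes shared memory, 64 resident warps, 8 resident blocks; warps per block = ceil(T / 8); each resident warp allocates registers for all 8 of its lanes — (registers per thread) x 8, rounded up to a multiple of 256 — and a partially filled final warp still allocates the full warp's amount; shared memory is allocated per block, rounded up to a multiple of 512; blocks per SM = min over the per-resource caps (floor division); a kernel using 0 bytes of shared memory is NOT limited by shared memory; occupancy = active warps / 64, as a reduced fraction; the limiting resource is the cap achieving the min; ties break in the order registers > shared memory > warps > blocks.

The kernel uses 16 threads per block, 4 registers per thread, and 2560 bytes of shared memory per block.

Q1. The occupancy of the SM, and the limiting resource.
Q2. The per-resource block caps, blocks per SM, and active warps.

Answer: occupancy 1/4, limited by blocks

registers: 128 blocks
shared memory: 40 blocks
warps: 32 blocks
blocks: 8 blocks

Answer: 8 blocks, 16 active warps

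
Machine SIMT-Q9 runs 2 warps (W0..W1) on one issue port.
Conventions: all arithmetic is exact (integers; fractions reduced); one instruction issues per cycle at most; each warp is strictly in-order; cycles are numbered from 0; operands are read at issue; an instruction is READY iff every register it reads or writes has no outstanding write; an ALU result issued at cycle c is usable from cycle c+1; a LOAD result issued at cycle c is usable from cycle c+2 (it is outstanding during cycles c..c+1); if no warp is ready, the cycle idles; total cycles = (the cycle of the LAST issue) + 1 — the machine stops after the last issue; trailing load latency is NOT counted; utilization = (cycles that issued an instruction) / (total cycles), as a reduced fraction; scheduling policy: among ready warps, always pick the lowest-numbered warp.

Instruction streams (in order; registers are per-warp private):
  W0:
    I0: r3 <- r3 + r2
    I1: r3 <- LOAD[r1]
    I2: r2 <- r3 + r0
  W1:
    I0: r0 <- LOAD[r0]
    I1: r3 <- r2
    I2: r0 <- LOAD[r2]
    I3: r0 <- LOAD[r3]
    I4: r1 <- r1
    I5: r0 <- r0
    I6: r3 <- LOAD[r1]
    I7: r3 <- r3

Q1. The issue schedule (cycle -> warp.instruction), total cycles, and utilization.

cycle 0: W0.I0
cycle 1: W0.I1
cycle 2: W1.I0
cycle 3: W0.I2
cycle 4: W1.I1
cycle 5: W1.I2
cycle 6: idle
cycle 7: W1.I3
cycle 8: W1.I4
cycle 9: W1.I5
cycle 10: W1.I6
cycle 11: idle
cycle 12: W1.I7

Answer: 13 cycles, utilization 11/13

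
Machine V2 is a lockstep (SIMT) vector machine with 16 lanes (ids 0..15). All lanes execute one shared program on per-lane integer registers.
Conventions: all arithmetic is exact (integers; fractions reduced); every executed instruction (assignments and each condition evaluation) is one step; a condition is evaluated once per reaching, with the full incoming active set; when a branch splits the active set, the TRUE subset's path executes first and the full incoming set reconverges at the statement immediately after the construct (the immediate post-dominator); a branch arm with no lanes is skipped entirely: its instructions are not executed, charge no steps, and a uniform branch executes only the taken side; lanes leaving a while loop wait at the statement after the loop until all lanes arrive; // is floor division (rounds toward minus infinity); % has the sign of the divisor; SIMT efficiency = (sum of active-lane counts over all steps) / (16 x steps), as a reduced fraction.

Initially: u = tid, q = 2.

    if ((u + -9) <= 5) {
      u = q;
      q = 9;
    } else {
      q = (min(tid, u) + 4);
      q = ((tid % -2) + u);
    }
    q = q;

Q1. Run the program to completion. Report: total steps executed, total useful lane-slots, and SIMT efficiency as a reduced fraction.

Answer: 6 steps, 64 useful, 2/3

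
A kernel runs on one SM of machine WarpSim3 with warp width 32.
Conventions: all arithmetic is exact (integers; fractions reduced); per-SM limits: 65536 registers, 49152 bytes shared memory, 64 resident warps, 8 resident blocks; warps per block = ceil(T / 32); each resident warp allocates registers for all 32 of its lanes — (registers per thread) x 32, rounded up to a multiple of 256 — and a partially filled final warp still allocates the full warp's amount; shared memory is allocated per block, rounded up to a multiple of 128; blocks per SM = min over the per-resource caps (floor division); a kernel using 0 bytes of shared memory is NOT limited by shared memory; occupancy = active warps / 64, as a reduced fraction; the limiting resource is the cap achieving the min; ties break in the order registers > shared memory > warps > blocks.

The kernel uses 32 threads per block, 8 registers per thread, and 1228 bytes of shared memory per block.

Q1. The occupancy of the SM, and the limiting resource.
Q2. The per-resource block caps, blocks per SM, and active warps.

Answer: occupancy 1/8, limited by blocks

registers: 256 blocks
shared memory: 38 blocks
warps: 64 blocks
blocks: 8 blocks

Answer: 8 blocks, 8 active warps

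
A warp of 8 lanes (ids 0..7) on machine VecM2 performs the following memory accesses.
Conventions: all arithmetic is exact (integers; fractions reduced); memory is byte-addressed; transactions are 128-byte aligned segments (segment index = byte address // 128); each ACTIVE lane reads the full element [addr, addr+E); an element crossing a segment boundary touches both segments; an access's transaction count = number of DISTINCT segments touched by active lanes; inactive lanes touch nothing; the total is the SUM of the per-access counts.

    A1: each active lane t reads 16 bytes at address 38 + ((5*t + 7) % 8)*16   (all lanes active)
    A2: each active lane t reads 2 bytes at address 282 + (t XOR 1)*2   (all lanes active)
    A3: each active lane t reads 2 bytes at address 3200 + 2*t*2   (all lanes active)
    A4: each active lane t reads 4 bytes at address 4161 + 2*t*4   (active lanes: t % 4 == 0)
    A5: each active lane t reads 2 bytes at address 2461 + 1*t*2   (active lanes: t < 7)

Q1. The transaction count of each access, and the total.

A1: 2 transactions
A2: 1 transaction
A3: 1 transaction
A4: 1 transaction
A5: 1 transaction

Answer: 2,1,1,1,1; total 6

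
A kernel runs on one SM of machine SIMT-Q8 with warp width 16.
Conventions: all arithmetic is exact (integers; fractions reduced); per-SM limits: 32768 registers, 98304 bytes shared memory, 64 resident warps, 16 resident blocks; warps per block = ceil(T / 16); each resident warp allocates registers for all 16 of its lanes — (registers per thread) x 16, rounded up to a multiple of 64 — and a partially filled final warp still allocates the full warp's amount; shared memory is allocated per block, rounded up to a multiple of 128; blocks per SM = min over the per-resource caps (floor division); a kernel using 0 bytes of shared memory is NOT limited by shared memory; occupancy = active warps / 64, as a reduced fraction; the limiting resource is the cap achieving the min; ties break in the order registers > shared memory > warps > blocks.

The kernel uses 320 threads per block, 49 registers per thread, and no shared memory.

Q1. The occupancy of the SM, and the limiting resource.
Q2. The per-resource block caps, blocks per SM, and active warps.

Answer: occupancy 5/16, limited by registers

registers: 1 block
shared memory: no limit (kernel uses none)
warps: 3 blocks
blocks: 16 blocks

Answer: 1 block, 20 active warps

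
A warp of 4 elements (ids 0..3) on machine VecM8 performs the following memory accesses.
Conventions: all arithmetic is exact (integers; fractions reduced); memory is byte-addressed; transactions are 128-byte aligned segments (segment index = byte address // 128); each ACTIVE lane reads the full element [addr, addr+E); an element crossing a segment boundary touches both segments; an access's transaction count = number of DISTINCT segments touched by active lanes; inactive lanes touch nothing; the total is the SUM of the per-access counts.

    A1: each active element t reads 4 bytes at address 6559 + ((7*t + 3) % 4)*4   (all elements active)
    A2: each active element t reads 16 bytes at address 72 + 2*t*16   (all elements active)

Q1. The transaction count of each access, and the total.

A1: 1 transaction
A2: 2 transactions

Answer: 1,2; total 3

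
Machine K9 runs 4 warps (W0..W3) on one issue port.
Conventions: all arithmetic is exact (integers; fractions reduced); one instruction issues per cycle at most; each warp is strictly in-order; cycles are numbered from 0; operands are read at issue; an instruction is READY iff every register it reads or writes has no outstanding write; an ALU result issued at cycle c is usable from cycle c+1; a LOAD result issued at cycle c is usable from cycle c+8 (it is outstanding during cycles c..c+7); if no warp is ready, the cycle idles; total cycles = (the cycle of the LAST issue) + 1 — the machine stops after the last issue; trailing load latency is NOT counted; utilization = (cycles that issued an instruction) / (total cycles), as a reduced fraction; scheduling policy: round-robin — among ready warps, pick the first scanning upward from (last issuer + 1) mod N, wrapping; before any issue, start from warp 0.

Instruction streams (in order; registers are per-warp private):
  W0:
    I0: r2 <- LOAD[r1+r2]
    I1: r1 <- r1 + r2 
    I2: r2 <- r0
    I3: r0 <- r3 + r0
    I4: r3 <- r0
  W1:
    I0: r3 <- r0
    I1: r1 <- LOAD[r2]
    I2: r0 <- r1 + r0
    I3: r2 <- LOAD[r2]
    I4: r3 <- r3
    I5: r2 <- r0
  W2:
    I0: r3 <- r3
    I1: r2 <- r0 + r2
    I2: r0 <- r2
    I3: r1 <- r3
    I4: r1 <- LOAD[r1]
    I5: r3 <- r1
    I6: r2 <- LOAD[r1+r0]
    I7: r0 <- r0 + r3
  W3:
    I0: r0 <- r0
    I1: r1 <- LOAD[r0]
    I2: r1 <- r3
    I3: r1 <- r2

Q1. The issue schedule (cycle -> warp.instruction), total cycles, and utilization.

cycle 0: W0.I0
cycle 1: W1.I0
cycle 2: W2.I0
cycle 3: W3.I0
cycle 4: W1.I1
cycle 5: W2.I1
cycle 6: W3.I1
cycle 7: W2.I2
cycle 8: W0.I1
cycle 9: W2.I3
cycle 10: W0.I2
cycle 11: W2.I4
cycle 12: W0.I3
cycle 13: W1.I2
cycle 14: W3.I2
cycle 15: W0.I4
cycle 16: W1.I3
cycle 17: W3.I3
cycle 18: W1.I4
cycle 19: W2.I5
cycle 20: W2.I6
cycle 21: W2.I7
cycle 22: idle
cycle 23: idle
cycle 24: W1.I5

Answer: 25 cycles, utilization 23/25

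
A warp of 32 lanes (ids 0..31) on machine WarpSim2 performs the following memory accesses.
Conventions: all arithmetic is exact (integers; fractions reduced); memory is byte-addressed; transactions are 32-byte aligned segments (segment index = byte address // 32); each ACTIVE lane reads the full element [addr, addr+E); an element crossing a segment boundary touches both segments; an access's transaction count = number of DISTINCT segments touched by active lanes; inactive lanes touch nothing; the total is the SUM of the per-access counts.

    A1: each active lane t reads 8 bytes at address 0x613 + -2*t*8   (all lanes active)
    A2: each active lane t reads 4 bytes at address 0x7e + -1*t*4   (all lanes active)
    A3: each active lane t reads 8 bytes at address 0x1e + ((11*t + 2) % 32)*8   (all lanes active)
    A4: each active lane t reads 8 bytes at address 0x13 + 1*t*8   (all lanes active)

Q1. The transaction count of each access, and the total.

A1: 16 transactions
A2: 5 transactions
A3: 9 transactions
A4: 9 transactions

Answer: 16,5,9,9; total 39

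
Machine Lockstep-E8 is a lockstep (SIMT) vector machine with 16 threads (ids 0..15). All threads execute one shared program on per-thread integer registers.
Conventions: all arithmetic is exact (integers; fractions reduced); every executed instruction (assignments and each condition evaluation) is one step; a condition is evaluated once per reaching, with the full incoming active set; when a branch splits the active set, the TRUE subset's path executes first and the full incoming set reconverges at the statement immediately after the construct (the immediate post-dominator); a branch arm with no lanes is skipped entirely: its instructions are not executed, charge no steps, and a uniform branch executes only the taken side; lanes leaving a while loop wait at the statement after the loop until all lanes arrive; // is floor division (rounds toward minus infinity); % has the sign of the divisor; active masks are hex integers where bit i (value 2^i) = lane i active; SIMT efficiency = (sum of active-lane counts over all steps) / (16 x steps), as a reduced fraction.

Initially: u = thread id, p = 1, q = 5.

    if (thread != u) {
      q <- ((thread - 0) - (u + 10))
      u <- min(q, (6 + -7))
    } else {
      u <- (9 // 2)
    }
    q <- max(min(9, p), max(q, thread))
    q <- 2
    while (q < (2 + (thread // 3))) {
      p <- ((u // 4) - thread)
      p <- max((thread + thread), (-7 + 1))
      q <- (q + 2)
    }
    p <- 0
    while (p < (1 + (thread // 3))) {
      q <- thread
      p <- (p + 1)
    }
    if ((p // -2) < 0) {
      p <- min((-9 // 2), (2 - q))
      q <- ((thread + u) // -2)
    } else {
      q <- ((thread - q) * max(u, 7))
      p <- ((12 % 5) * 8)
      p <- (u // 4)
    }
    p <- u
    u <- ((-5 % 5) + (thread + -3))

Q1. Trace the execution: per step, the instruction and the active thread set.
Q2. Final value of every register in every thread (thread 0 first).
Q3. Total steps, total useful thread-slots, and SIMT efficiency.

step 0: eval (thread != u)           0xffff
step 1: u <- (9 // 2)                0xffff
step 2: q <- max(min(9, p), max(q, thread)) 0xffff
step 3: q <- 2                       0xffff
step 4: eval (q < (2 + (thread // 3))) 0xffff
step 5: p <- ((u // 4) - thread)     0xfff8
step 6: p <- max((thread + thread), (-7 + 1)) 0xfff8
step 7: q <- (q + 2)                 0xfff8
step 8: eval (q < (2 + (thread // 3))) 0xfff8
step 9: p <- ((u // 4) - thread)     0xfe00
step 10: p <- max((thread + thread), (-7 + 1)) 0xfe00
step 11: q <- (q + 2)                 0xfe00
step 12: eval (q < (2 + (thread // 3))) 0xfe00
step 13: p <- ((u // 4) - thread)     0x8000
step 14: p <- max((thread + thread), (-7 + 1)) 0x8000
step 15: q <- (q + 2)                 0x8000
step 16: eval (q < (2 + (thread // 3))) 0x8000
step 17: p <- 0                       0xffff
step 18: eval (p < (1 + (thread // 3))) 0xffff
step 19: q <- thread                  0xffff
step 20: p <- (p + 1)                 0xffff
step 21: eval (p < (1 + (thread // 3))) 0xffff
step 22: q <- thread                  0xfff8
step 23: p <- (p + 1)                 0xfff8
step 24: eval (p < (1 + (thread // 3))) 0xfff8
step 25: q <- thread                  0xffc0
step 26: p <- (p + 1)                 0xffc0
step 27: eval (p < (1 + (thread // 3))) 0xffc0
step 28: q <- thread                  0xfe00
step 29: p <- (p + 1)                 0xfe00
step 30: eval (p < (1 + (thread // 3))) 0xfe00
step 31: q <- thread                  0xf000
step 32: p <- (p + 1)                 0xf000
step 33: eval (p < (1 + (thread // 3))) 0xf000
step 34: q <- thread                  0x8000
step 35: p <- (p + 1)                 0x8000
step 36: eval (p < (1 + (thread // 3))) 0x8000
step 37: eval ((p // -2) < 0)         0xffff
step 38: p <- min((-9 // 2), (2 - q)) 0xffff
step 39: q <- ((thread + u) // -2)    0xffff
step 40: p <- u                       0xffff
step 41: u <- ((-5 % 5) + (thread + -3)) 0xffff

Answer: 42 steps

u: -3,-2,-1,0,1,2,3,4,5,6,7,8,9,10,11,12
p: 4,4,4,4,4,4,4,4,4,4,4,4,4,4,4,4
q: -2,-3,-3,-4,-4,-5,-5,-6,-6,-7,-7,-8,-8,-9,-9,-10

steps = 42; useful = 429; efficiency = 429/672 = 143/224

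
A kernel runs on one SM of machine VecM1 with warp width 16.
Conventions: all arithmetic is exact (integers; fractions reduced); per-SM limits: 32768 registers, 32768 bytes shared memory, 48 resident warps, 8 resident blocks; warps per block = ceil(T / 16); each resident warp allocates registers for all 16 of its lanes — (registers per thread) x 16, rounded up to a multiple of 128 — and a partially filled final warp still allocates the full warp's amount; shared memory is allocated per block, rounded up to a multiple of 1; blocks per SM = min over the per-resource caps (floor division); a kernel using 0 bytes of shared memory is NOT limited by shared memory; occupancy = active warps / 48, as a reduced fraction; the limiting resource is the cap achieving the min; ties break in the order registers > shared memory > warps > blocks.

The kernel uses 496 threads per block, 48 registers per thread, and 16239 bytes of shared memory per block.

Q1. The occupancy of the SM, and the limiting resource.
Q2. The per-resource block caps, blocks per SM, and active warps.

Answer: occupancy 31/48, limited by registers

registers: 1 block
shared memory: 2 blocks
warps: 1 block
blocks: 8 blocks

Answer: 1 block, 31 active warps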